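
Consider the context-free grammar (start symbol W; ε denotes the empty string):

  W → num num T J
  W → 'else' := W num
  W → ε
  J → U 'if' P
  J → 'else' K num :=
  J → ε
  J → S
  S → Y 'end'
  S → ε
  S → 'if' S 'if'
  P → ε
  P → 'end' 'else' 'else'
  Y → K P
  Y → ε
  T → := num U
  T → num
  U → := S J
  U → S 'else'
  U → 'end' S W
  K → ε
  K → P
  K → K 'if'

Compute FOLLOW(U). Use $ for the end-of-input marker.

In J → U 'if' P: add FIRST('if' P) = { 'if' }.
In T → := num U: U is at the end, add FOLLOW(T) = { $, 'else', 'end', 'if', :=, num }.
Union: FOLLOW(U) = { $, 'else', 'end', 'if', :=, num }.

{ $, 'else', 'end', 'if', :=, num }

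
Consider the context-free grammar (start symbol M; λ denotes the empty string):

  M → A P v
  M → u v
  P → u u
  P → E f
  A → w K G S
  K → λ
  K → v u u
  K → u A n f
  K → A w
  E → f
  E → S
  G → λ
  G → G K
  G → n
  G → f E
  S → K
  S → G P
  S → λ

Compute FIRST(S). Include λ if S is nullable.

From S → K: add FIRST(K) = { u, v, w, λ } (including λ since K is nullable).
From S → G P: G nullable, take FIRST(G) ∪ FIRST(P) = { f, n, u, v, w }.
S → λ contributes λ.
Union: FIRST(S) = { f, n, u, v, w, λ }.

{ f, n, u, v, w, λ }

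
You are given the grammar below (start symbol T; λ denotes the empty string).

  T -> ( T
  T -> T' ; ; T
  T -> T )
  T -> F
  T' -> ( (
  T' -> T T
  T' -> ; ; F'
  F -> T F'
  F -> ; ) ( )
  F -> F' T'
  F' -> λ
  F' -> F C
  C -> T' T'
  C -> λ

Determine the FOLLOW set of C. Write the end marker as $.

In F' -> F C: C is at the end, add FOLLOW(F') = { $, (, ), ; }.
Union: FOLLOW(C) = { $, (, ), ; }.

{ $, (, ), ; }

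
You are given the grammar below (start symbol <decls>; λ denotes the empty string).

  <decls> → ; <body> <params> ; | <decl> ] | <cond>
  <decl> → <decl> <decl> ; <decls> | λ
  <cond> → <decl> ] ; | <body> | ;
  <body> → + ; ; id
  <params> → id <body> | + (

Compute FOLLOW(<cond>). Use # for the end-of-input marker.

{ #, ;, ] }

In <decls> → <cond>: <cond> is at the end, add FOLLOW(<decls>) = { #, ;, ] }.
Union: FOLLOW(<cond>) = { #, ;, ] }.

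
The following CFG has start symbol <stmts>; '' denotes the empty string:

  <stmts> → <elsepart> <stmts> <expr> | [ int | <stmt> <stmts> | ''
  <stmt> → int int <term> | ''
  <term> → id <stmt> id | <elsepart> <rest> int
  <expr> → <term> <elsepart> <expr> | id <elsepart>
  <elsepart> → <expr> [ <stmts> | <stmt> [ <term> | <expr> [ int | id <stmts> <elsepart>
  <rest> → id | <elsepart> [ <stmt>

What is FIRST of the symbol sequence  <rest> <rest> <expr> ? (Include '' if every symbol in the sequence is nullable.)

Add FIRST(<rest>) = { [, id, int }; <rest> is not nullable, stop.

{ [, id, int }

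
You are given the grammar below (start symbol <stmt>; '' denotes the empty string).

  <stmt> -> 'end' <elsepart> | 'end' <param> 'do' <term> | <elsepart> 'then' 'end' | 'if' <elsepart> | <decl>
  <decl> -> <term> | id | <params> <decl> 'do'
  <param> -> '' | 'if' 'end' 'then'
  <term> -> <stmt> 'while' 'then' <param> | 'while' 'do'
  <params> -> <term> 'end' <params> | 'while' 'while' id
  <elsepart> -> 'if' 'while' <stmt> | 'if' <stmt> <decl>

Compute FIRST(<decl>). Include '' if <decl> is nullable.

From <decl> -> <term>: add FIRST(<term>) = { 'end', 'if', 'while', id }.
<decl> -> id contributes {id}.
From <decl> -> <params> <decl> 'do': add FIRST(<params>) = { 'end', 'if', 'while', id }.
Union: FIRST(<decl>) = { 'end', 'if', 'while', id }.

{ 'end', 'if', 'while', id }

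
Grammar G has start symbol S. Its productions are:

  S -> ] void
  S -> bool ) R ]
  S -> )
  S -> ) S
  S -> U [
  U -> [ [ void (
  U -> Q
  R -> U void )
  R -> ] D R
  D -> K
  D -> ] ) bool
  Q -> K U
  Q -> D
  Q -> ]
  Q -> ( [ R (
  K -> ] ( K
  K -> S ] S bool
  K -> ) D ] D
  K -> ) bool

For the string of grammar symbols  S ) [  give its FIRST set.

Add FIRST(S) = { (, ), [, ], bool }; S is not nullable, stop.

{ (, ), [, ], bool }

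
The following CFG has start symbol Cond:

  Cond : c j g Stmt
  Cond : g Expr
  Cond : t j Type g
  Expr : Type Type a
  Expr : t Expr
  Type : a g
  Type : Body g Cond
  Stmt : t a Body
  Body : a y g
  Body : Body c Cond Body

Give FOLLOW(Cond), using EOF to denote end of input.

{ EOF, a, g }

Cond is the start symbol, so EOF ∈ FOLLOW(Cond).
In Type : Body g Cond: Cond is at the end, add FOLLOW(Type) = { a, g }.
In Body : Body c Cond Body: add FIRST(Body) = { a }.
Union: FOLLOW(Cond) = { EOF, a, g }.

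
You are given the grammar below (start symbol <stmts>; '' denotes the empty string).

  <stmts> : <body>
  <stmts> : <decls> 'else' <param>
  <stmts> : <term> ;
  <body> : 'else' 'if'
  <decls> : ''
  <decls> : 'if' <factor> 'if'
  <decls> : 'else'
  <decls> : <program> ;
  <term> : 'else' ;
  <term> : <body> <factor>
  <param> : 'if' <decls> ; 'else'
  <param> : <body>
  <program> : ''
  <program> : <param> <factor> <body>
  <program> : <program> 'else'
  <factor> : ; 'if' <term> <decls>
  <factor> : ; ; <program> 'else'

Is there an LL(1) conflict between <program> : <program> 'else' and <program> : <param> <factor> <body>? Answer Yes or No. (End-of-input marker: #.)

Yes

FIRST(<program> 'else') = { 'else', 'if' } and FIRST(<param> <factor> <body>) = { 'else', 'if' }.
Both contain 'else', so the two alternatives are not disjoint — LL(1) conflict.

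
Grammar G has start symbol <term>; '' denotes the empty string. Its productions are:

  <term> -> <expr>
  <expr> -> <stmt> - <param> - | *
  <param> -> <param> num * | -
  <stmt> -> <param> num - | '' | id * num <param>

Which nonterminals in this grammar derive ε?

Directly nullable (have an ''-production): <stmt>.
No other nonterminal has a production whose RHS symbols are all nullable.

{ <stmt> }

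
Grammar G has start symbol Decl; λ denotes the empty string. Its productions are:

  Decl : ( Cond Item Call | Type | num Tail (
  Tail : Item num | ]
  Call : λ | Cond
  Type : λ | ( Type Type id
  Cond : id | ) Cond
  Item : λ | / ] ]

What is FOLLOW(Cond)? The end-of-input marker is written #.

{ #, ), /, id }

In Decl : ( Cond Item Call: add FIRST(Item Call)\{λ} = { ), /, id }.
  Since Item Call is nullable, also add FOLLOW(Decl) = { # }.
In Call : Cond: Cond is at the end, add FOLLOW(Call) = { # }.
In Cond : ) Cond: Cond is at the end, add FOLLOW(Cond) = { #, ), /, id }.
Union: FOLLOW(Cond) = { #, ), /, id }.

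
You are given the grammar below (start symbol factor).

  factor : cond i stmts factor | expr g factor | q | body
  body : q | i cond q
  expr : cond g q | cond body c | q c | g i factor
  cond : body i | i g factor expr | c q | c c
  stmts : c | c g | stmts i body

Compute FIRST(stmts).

stmts : c contributes {c}.
stmts : c g contributes {c}.
From stmts : stmts i body: add FIRST(stmts) = { c }.
Union: FIRST(stmts) = { c }.

{ c }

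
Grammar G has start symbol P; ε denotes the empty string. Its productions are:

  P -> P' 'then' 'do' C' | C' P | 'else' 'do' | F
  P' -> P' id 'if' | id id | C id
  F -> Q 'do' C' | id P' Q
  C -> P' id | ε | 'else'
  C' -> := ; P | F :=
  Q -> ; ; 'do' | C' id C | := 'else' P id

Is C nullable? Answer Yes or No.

Yes

C has an ε-production, so C ⇒ ε.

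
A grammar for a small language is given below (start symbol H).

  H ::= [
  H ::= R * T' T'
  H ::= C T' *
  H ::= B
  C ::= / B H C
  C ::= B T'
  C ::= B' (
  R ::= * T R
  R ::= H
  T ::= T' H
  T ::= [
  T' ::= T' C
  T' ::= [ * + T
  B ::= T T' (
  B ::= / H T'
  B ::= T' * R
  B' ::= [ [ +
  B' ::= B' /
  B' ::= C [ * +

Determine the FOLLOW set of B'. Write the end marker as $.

In C ::= B' (: add FIRST(() = { ( }.
In B' ::= B' /: add FIRST(/) = { / }.
Union: FOLLOW(B') = { (, / }.

{ (, / }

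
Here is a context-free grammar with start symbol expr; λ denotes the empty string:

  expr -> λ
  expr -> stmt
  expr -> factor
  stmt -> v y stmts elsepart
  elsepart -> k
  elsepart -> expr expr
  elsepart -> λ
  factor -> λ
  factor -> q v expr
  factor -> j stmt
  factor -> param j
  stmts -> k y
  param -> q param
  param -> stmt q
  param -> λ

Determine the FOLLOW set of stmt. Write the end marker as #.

In expr -> stmt: stmt is at the end, add FOLLOW(expr) = { #, j, q, v }.
In factor -> j stmt: stmt is at the end, add FOLLOW(factor) = { #, j, q, v }.
In param -> stmt q: add FIRST(q) = { q }.
Union: FOLLOW(stmt) = { #, j, q, v }.

{ #, j, q, v }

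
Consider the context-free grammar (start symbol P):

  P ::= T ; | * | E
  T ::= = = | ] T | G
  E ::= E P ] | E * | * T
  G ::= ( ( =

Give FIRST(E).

{ * }

From E ::= E P ]: add FIRST(E) = { * }.
From E ::= E *: add FIRST(E) = { * }.
E ::= * T contributes {*}.
Union: FIRST(E) = { * }.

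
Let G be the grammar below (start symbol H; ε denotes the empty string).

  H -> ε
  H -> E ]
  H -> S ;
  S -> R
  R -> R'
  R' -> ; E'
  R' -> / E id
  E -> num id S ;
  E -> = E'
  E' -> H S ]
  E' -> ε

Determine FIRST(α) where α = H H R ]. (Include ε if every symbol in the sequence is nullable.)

{ /, ;, =, num }

Add FIRST(H)\{ε} = { /, ;, =, num }; H is nullable, continue.
Add FIRST(H)\{ε} = { /, ;, =, num }; H is nullable, continue.
Add FIRST(R) = { /, ; }; R is not nullable, stop.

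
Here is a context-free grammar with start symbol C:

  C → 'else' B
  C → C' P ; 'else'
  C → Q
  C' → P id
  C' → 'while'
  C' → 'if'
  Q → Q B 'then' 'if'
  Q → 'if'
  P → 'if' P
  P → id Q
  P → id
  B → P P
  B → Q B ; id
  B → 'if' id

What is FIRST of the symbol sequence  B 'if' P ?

{ 'if', id }

Add FIRST(B) = { 'if', id }; B is not nullable, stop.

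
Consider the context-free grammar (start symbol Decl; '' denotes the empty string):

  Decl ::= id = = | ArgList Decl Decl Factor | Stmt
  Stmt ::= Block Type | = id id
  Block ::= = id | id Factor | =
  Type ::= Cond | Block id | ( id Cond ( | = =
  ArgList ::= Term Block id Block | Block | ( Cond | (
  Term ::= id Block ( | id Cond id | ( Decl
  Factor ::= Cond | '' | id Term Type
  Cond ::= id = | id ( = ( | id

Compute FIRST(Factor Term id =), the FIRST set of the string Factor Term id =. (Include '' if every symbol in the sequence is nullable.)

Add FIRST(Factor)\{''} = { id }; Factor is nullable, continue.
Add FIRST(Term) = { (, id }; Term is not nullable, stop.

{ (, id }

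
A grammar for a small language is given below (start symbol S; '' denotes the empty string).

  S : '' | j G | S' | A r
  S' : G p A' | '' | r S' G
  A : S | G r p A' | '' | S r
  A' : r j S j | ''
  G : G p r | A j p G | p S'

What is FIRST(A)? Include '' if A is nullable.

From A : S: add FIRST(S) = { j, p, r, '' } (including '' since S is nullable).
From A : G r p A': add FIRST(G) = { j, p, r }.
A : '' contributes ''.
From A : S r: S nullable, take FIRST(S) ∪ {r} = { j, p, r }.
Union: FIRST(A) = { j, p, r, '' }.

{ j, p, r, '' }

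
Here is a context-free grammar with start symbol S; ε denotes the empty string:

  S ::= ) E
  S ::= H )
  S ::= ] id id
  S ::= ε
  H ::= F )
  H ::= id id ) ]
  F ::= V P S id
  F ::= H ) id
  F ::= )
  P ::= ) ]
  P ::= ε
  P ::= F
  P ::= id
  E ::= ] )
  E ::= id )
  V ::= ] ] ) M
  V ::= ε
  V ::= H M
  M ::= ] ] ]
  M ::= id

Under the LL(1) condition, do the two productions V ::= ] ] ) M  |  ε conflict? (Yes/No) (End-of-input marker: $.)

Yes

FIRST(] ] ) M) = { ] } and FIRST(ε) = { ε }.
The second alternative is nullable and FOLLOW(V) = { ), ], id } shares ] with FIRST of the first — conflict.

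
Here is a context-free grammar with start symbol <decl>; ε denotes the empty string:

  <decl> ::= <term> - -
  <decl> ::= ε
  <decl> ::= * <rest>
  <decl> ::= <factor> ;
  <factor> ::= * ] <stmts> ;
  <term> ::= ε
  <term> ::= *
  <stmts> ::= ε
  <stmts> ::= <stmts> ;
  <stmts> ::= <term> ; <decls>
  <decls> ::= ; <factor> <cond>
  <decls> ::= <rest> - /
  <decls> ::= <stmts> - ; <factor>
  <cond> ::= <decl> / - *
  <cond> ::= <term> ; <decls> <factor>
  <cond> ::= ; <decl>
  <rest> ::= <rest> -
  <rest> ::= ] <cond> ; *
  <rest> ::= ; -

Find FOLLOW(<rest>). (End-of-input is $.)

In <decl> ::= * <rest>: <rest> is at the end, add FOLLOW(<decl>) = { $, *, -, /, ; }.
In <decls> ::= <rest> - /: add FIRST(- /) = { - }.
In <rest> ::= <rest> -: add FIRST(-) = { - }.
Union: FOLLOW(<rest>) = { $, *, -, /, ; }.

{ $, *, -, /, ; }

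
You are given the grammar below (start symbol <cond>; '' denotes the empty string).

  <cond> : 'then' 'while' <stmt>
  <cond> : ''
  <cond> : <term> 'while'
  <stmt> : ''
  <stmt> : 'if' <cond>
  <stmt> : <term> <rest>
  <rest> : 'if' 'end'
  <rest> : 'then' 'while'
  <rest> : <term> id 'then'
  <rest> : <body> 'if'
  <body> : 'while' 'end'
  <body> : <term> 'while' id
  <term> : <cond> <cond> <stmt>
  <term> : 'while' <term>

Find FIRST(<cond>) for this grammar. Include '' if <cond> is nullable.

{ 'if', 'then', 'while', id, '' }

<cond> : 'then' 'while' <stmt> contributes {'then'}.
<cond> : '' contributes ''.
From <cond> : <term> 'while': <term> nullable, take FIRST(<term>) ∪ {'while'} = { 'if', 'then', 'while', id }.
Union: FIRST(<cond>) = { 'if', 'then', 'while', id, '' }.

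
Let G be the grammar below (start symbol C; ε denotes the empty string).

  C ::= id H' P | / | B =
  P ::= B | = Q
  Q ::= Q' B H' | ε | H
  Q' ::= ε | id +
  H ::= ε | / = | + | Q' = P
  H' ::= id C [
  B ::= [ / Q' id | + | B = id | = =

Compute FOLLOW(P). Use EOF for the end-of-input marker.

{ EOF, [ }

In C ::= id H' P: P is at the end, add FOLLOW(C) = { EOF, [ }.
In H ::= Q' = P: P is at the end, add FOLLOW(H) = { EOF, [ }.
Union: FOLLOW(P) = { EOF, [ }.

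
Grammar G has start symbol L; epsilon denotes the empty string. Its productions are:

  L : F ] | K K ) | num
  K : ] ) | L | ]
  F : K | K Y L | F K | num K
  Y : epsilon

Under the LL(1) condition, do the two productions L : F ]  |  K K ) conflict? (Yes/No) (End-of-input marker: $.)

Yes

FIRST(F ]) = { ], num } and FIRST(K K )) = { ], num }.
Both contain ], so the two alternatives are not disjoint — LL(1) conflict.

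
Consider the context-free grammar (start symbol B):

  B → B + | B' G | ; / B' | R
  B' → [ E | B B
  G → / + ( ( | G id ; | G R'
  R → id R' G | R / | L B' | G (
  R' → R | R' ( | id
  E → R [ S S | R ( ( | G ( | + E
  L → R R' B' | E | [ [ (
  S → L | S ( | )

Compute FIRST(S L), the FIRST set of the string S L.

{ ), +, /, [, id }

Add FIRST(S) = { ), +, /, [, id }; S is not nullable, stop.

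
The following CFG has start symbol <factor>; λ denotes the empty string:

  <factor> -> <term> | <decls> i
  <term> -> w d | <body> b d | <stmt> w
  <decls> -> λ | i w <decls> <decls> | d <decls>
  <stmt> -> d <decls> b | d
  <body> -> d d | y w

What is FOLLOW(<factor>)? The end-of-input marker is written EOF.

{ EOF }

<factor> is the start symbol, so EOF ∈ FOLLOW(<factor>).
Union: FOLLOW(<factor>) = { EOF }.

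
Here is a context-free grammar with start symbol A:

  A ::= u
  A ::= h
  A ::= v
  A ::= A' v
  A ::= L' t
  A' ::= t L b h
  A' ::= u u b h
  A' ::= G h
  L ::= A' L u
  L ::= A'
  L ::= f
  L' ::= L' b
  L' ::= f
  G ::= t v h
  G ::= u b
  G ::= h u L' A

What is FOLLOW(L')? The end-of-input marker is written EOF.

{ b, f, h, t, u, v }

In A ::= L' t: add FIRST(t) = { t }.
In L' ::= L' b: add FIRST(b) = { b }.
In G ::= h u L' A: add FIRST(A) = { f, h, t, u, v }.
Union: FOLLOW(L') = { b, f, h, t, u, v }.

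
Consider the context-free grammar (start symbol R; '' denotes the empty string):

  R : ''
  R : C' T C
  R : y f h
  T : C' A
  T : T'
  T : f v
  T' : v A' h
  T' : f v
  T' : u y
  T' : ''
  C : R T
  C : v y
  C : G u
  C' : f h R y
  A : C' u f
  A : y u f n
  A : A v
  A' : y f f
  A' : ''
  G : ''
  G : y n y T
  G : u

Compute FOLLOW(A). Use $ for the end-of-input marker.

{ $, f, u, v, y }

In T : C' A: A is at the end, add FOLLOW(T) = { $, f, u, v, y }.
In A : A v: add FIRST(v) = { v }.
Union: FOLLOW(A) = { $, f, u, v, y }.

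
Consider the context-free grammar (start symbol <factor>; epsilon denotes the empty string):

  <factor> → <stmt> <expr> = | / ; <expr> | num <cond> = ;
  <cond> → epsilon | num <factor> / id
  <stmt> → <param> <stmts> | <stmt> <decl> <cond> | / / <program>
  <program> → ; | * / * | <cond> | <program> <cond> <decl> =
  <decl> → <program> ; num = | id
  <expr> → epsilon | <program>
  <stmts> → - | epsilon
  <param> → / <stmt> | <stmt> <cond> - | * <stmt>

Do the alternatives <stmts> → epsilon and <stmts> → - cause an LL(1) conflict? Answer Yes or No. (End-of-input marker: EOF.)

Yes

FIRST(epsilon) = { epsilon } and FIRST(-) = { - }.
The first alternative is nullable and FOLLOW(<stmts>) = { *, -, ;, =, id, num } shares - with FIRST of the second — conflict.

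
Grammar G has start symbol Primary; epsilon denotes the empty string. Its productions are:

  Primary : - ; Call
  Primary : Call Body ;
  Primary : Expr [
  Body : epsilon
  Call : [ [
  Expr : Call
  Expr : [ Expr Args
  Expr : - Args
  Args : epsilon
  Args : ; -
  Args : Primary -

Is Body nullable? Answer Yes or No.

Yes

Body has an epsilon-production, so Body ⇒ epsilon.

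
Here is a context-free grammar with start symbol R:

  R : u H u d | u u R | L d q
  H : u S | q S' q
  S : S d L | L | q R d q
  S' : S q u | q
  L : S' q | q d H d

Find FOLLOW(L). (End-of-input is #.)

In R : L d q: add FIRST(d q) = { d }.
In S : S d L: L is at the end, add FOLLOW(S) = { d, q, u }.
In S : L: L is at the end, add FOLLOW(S) = { d, q, u }.
Union: FOLLOW(L) = { d, q, u }.

{ d, q, u }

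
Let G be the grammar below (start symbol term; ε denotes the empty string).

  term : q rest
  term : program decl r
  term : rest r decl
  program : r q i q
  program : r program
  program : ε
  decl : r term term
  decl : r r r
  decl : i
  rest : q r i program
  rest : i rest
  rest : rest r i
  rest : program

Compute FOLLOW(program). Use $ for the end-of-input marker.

{ $, i, q, r }

In term : program decl r: add FIRST(decl r) = { i, r }.
In program : r program: program is at the end, add FOLLOW(program) = { $, i, q, r }.
In rest : q r i program: program is at the end, add FOLLOW(rest) = { $, i, q, r }.
In rest : program: program is at the end, add FOLLOW(rest) = { $, i, q, r }.
Union: FOLLOW(program) = { $, i, q, r }.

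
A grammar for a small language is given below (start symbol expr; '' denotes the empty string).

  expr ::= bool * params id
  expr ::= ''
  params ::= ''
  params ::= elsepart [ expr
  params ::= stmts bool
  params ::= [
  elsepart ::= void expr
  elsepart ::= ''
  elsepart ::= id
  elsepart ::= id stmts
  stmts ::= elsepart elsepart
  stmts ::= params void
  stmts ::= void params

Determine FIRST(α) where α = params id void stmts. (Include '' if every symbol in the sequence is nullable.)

Add FIRST(params)\{''} = { [, bool, id, void }; params is nullable, continue.
id is a terminal; add {id} and stop.

{ [, bool, id, void }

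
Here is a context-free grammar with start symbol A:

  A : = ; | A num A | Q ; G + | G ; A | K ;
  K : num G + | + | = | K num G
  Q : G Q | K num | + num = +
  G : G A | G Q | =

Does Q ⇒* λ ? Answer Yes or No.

No

No nonterminal in this grammar is nullable.
No production of Q has an RHS whose symbols are all nullable, so Q is not nullable.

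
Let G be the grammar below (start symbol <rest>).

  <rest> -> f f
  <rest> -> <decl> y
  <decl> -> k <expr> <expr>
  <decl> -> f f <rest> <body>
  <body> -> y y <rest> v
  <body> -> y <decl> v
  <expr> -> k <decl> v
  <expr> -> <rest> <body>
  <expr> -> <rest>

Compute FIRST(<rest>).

{ f, k }

<rest> -> f f contributes {f}.
From <rest> -> <decl> y: add FIRST(<decl>) = { f, k }.
Union: FIRST(<rest>) = { f, k }.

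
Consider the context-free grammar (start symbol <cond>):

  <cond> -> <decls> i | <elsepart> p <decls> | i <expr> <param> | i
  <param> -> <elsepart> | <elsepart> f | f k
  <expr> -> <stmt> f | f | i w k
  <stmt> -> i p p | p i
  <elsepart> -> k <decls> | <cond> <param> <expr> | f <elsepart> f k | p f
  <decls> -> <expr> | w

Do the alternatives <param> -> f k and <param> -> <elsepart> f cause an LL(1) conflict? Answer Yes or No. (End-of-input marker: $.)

Yes

FIRST(f k) = { f } and FIRST(<elsepart> f) = { f, i, k, p, w }.
Both contain f, so the two alternatives are not disjoint — LL(1) conflict.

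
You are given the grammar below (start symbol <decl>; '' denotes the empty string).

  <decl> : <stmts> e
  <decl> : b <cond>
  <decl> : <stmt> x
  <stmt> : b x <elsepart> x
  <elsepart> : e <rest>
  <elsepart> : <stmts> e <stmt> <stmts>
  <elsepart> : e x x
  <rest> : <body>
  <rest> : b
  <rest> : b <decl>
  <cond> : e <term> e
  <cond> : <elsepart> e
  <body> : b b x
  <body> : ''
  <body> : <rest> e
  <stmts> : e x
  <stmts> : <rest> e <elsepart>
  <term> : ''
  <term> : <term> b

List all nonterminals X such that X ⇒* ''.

Directly nullable (have an ''-production): <body>, <term>.
<rest> : <body> with every symbol nullable, so <rest> is nullable.
No other nonterminal has a production whose RHS symbols are all nullable.

{ <body>, <rest>, <term> }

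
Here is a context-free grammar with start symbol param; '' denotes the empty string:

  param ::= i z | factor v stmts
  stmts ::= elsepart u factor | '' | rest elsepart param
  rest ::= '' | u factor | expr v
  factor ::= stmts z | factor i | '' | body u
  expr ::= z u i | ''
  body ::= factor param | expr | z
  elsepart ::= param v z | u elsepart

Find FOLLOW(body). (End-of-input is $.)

{ u }

In factor ::= body u: add FIRST(u) = { u }.
Union: FOLLOW(body) = { u }.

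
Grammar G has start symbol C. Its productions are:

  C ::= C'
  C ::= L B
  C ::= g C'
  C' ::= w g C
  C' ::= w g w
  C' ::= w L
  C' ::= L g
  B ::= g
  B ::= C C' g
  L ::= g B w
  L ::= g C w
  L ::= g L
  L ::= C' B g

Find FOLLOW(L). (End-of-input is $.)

In C ::= L B: add FIRST(B) = { g, w }.
In C' ::= w L: L is at the end, add FOLLOW(C') = { $, g, w }.
In C' ::= L g: add FIRST(g) = { g }.
In L ::= g L: L is at the end, add FOLLOW(L) = { $, g, w }.
Union: FOLLOW(L) = { $, g, w }.

{ $, g, w }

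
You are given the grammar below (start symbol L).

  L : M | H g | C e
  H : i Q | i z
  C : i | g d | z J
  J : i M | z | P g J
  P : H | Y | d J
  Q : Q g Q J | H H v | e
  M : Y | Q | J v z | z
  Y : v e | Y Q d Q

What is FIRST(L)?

{ d, e, g, i, v, z }

From L : M: add FIRST(M) = { d, e, i, v, z }.
From L : H g: add FIRST(H) = { i }.
From L : C e: add FIRST(C) = { g, i, z }.
Union: FIRST(L) = { d, e, g, i, v, z }.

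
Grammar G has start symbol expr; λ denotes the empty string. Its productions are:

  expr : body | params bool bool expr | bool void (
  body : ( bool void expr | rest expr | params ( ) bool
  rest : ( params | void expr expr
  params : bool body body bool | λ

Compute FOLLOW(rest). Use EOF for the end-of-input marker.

{ (, bool, void }

In body : rest expr: add FIRST(expr) = { (, bool, void }.
Union: FOLLOW(rest) = { (, bool, void }.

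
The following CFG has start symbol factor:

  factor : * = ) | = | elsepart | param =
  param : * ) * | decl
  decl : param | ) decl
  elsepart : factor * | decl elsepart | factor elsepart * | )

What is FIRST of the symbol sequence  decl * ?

Add FIRST(decl) = { ), * }; decl is not nullable, stop.

{ ), * }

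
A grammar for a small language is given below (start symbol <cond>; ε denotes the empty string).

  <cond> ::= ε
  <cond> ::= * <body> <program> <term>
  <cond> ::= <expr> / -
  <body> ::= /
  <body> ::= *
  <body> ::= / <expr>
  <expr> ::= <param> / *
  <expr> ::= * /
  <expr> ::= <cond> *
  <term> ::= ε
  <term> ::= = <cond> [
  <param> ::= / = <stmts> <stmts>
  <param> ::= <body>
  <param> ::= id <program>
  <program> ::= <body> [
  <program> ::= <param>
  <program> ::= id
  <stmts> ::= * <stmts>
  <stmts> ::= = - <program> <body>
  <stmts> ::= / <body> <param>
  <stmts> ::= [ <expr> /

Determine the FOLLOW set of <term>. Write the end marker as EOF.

{ EOF, *, [ }

In <cond> ::= * <body> <program> <term>: <term> is at the end, add FOLLOW(<cond>) = { EOF, *, [ }.
Union: FOLLOW(<term>) = { EOF, *, [ }.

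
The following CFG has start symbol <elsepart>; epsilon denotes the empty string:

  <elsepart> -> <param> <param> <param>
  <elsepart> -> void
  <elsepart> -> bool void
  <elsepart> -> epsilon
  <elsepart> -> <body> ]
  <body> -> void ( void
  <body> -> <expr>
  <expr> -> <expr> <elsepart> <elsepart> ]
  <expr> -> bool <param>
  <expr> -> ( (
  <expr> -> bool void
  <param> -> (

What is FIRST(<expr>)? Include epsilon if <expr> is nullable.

From <expr> -> <expr> <elsepart> <elsepart> ]: add FIRST(<expr>) = { (, bool }.
<expr> -> bool <param> contributes {bool}.
<expr> -> ( ( contributes {(}.
<expr> -> bool void contributes {bool}.
Union: FIRST(<expr>) = { (, bool }.

{ (, bool }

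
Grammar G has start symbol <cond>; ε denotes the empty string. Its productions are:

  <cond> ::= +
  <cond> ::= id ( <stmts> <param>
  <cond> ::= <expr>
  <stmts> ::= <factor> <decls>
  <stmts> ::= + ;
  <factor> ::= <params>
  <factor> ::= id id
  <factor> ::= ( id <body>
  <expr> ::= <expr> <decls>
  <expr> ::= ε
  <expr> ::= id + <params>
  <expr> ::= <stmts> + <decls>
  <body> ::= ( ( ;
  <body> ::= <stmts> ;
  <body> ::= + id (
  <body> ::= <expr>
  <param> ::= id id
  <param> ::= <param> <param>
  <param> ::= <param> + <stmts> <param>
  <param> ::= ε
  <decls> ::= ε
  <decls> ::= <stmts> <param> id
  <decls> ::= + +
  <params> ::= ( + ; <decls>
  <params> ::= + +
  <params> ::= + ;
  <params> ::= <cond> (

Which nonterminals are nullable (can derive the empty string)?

{ <body>, <cond>, <decls>, <expr>, <param> }

Directly nullable (have an ε-production): <expr>, <param>, <decls>.
<body> ::= <expr> with every symbol nullable, so <body> is nullable.
<cond> ::= <expr> with every symbol nullable, so <cond> is nullable.
No other nonterminal has a production whose RHS symbols are all nullable.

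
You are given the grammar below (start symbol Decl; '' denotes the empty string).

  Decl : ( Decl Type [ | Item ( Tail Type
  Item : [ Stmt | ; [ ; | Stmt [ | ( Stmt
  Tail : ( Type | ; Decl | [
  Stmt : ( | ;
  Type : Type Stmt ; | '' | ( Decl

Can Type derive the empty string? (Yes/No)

Type has an ''-production, so Type ⇒ ''.

Yes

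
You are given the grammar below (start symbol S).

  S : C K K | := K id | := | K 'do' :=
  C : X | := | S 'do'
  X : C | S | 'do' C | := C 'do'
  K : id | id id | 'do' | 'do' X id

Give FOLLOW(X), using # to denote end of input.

{ 'do', id }

In C : X: X is at the end, add FOLLOW(C) = { 'do', id }.
In K : 'do' X id: add FIRST(id) = { id }.
Union: FOLLOW(X) = { 'do', id }.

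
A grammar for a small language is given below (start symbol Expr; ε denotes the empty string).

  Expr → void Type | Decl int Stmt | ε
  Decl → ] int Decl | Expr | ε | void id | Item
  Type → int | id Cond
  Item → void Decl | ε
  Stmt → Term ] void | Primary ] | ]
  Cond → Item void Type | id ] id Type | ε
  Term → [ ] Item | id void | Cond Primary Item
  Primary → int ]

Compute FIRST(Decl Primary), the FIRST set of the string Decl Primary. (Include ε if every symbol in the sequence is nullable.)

Add FIRST(Decl)\{ε} = { ], int, void }; Decl is nullable, continue.
Add FIRST(Primary) = { int }; Primary is not nullable, stop.

{ ], int, void }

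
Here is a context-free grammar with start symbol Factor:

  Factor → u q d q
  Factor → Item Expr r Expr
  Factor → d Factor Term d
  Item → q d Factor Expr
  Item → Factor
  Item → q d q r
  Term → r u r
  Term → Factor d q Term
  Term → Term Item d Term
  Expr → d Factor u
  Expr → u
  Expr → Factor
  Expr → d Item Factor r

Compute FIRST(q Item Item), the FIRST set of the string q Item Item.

{ q }

q is a terminal; add {q} and stop.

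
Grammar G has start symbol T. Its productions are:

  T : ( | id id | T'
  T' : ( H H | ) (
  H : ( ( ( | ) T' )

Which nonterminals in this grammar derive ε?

No nonterminal has an empty production or an RHS whose symbols are all nullable.

{ } (none)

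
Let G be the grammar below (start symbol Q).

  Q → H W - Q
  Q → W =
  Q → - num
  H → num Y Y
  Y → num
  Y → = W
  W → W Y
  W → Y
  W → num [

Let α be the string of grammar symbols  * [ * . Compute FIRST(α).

* is a terminal; add {*} and stop.

{ * }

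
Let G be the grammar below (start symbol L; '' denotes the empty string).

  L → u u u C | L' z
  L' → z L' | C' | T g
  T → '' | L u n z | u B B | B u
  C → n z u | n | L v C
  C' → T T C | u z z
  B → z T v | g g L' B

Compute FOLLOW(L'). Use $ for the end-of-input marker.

{ g, z }

In L → L' z: add FIRST(z) = { z }.
In L' → z L': L' is at the end, add FOLLOW(L') = { g, z }.
In B → g g L' B: add FIRST(B) = { g, z }.
Union: FOLLOW(L') = { g, z }.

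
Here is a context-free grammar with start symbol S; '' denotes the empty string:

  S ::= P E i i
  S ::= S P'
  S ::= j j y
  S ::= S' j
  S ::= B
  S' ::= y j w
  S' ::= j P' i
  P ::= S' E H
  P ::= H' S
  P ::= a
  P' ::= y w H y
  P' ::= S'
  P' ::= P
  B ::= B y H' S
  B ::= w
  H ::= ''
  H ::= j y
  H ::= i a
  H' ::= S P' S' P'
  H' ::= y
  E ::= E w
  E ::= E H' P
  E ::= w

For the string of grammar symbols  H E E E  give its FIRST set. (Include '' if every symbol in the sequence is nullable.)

{ i, j, w }

Add FIRST(H)\{''} = { i, j }; H is nullable, continue.
Add FIRST(E) = { w }; E is not nullable, stop.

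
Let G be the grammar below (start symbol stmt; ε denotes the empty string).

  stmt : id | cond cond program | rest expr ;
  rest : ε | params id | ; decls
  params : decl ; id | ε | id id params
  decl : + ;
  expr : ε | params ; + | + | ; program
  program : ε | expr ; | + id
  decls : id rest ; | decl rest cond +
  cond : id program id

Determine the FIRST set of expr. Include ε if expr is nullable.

expr : ε contributes ε.
From expr : params ; +: params nullable, take FIRST(params) ∪ {;} = { +, ;, id }.
expr : + contributes {+}.
expr : ; program contributes {;}.
Union: FIRST(expr) = { +, ;, id, ε }.

{ +, ;, id, ε }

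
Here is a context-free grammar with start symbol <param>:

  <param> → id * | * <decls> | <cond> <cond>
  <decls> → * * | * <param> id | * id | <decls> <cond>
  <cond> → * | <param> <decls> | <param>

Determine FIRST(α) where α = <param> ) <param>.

Add FIRST(<param>) = { *, id }; <param> is not nullable, stop.

{ *, id }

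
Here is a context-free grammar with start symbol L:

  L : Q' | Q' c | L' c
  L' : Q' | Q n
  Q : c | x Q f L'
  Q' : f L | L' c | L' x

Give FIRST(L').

{ c, f, x }

From L' : Q': add FIRST(Q') = { c, f, x }.
From L' : Q n: add FIRST(Q) = { c, x }.
Union: FIRST(L') = { c, f, x }.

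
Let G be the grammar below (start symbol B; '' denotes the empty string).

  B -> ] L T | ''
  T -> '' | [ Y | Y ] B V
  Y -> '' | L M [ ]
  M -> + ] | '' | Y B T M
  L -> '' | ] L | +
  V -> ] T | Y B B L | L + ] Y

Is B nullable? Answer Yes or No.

Yes

B has an ''-production, so B ⇒ ''.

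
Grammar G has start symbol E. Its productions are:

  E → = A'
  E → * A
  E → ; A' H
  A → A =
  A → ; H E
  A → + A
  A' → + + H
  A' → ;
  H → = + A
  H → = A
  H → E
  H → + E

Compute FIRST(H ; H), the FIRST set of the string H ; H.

{ *, +, ;, = }

Add FIRST(H) = { *, +, ;, = }; H is not nullable, stop.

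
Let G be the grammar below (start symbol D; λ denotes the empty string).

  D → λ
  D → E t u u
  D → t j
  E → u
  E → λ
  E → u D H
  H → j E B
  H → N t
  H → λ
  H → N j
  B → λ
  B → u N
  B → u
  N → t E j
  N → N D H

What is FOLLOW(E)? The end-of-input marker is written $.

In D → E t u u: add FIRST(t u u) = { t }.
In H → j E B: add FIRST(B)\{λ} = { u }.
  Since B is nullable, also add FOLLOW(H) = { j, t, u }.
In N → t E j: add FIRST(j) = { j }.
Union: FOLLOW(E) = { j, t, u }.

{ j, t, u }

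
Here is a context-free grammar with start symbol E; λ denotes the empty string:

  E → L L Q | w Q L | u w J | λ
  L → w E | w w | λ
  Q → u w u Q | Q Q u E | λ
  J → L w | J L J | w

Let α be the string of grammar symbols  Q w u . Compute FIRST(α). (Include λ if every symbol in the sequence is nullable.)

{ u, w }

Add FIRST(Q)\{λ} = { u }; Q is nullable, continue.
w is a terminal; add {w} and stop.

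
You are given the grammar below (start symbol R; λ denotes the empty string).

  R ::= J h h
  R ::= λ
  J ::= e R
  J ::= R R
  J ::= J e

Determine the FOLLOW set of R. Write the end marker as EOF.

{ EOF, e, h }

R is the start symbol, so EOF ∈ FOLLOW(R).
In J ::= e R: R is at the end, add FOLLOW(J) = { e, h }.
In J ::= R R: add FIRST(R)\{λ} = { e, h }.
  Since R is nullable, also add FOLLOW(J) = { e, h }.
In J ::= R R: R is at the end, add FOLLOW(J) = { e, h }.
Union: FOLLOW(R) = { EOF, e, h }.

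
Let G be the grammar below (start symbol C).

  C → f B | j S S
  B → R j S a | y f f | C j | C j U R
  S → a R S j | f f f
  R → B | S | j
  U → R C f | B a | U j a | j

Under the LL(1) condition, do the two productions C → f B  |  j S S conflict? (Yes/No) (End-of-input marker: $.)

No

FIRST(f B) = { f } and FIRST(j S S) = { j }.
The FIRST sets are disjoint and neither alternative is nullable — no conflict.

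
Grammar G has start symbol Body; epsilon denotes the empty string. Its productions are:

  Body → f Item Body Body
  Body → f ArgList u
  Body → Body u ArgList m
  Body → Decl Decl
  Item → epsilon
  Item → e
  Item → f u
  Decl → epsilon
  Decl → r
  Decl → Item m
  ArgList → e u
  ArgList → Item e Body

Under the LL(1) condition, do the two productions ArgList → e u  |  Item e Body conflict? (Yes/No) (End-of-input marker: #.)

FIRST(e u) = { e } and FIRST(Item e Body) = { e, f }.
Both contain e, so the two alternatives are not disjoint — LL(1) conflict.

Yes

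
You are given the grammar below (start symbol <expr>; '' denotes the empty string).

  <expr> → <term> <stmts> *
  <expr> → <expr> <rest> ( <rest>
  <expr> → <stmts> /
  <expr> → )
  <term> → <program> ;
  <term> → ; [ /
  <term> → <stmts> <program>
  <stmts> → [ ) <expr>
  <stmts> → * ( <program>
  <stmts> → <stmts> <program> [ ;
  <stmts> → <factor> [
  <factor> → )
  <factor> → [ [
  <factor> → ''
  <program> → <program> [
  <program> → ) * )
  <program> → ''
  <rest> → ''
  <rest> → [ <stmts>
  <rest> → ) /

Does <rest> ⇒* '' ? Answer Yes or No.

<rest> has an ''-production, so <rest> ⇒ ''.

Yes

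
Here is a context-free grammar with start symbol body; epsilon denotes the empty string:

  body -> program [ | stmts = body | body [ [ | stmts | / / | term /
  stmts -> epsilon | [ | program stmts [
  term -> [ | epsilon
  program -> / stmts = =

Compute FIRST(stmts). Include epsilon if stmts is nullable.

{ /, [, epsilon }

stmts -> epsilon contributes epsilon.
stmts -> [ contributes {[}.
From stmts -> program stmts [: add FIRST(program) = { / }.
Union: FIRST(stmts) = { /, [, epsilon }.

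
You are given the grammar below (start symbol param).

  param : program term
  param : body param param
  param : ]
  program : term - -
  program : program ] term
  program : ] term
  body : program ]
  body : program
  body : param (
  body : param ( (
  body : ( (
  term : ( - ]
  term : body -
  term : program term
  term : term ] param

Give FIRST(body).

From body : program ]: add FIRST(program) = { (, ] }.
From body : program: add FIRST(program) = { (, ] }.
From body : param (: add FIRST(param) = { (, ] }.
From body : param ( (: add FIRST(param) = { (, ] }.
body : ( ( contributes {(}.
Union: FIRST(body) = { (, ] }.

{ (, ] }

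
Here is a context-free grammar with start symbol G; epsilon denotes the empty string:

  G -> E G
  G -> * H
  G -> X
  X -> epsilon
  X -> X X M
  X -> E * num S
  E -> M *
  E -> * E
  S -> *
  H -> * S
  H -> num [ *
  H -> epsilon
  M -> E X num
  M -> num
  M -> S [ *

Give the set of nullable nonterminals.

Directly nullable (have an epsilon-production): X, H.
G -> X with every symbol nullable, so G is nullable.
No other nonterminal has a production whose RHS symbols are all nullable.

{ G, H, X }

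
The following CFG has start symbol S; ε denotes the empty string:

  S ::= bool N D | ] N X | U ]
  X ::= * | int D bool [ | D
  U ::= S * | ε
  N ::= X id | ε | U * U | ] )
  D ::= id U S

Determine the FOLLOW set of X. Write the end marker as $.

{ $, *, bool, id }

In S ::= ] N X: X is at the end, add FOLLOW(S) = { $, *, bool, id }.
In N ::= X id: add FIRST(id) = { id }.
Union: FOLLOW(X) = { $, *, bool, id }.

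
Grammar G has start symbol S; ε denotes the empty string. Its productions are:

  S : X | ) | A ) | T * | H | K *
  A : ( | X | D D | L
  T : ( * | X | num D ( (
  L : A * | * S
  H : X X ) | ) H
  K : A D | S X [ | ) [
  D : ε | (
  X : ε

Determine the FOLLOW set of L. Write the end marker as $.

{ (, ), * }

In A : L: L is at the end, add FOLLOW(A) = { (, ), * }.
Union: FOLLOW(L) = { (, ), * }.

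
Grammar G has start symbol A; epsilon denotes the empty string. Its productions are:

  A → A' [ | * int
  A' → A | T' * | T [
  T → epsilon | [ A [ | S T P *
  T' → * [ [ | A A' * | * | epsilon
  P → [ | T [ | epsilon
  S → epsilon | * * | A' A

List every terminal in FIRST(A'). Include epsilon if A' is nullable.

{ *, [ }

From A' → A: add FIRST(A) = { *, [ }.
From A' → T' *: T' nullable, take FIRST(T') ∪ {*} = { *, [ }.
From A' → T [: T nullable, take FIRST(T) ∪ {[} = { *, [ }.
Union: FIRST(A') = { *, [ }.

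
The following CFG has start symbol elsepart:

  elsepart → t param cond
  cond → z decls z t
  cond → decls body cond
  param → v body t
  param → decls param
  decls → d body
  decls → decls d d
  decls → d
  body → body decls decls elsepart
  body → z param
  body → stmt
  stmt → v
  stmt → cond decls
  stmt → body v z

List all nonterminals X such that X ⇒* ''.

No nonterminal has an empty production or an RHS whose symbols are all nullable.

{ } (none)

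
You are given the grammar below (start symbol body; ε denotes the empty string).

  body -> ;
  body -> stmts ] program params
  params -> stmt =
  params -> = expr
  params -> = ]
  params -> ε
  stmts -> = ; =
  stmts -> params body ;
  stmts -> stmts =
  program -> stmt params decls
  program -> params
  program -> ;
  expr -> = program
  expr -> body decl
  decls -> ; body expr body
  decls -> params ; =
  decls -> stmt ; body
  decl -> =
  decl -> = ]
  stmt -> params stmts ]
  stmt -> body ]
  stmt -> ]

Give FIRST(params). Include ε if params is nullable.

{ ;, =, ], ε }

From params -> stmt =: add FIRST(stmt) = { ;, =, ] }.
params -> = expr contributes {=}.
params -> = ] contributes {=}.
params -> ε contributes ε.
Union: FIRST(params) = { ;, =, ], ε }.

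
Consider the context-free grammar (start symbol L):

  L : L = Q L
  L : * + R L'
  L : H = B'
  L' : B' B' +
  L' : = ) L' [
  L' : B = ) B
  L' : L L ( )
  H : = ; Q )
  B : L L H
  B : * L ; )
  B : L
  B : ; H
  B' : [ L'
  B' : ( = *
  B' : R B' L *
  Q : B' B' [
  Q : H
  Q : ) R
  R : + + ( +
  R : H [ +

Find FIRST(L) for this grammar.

{ *, = }

From L : L = Q L: add FIRST(L) = { *, = }.
L : * + R L' contributes {*}.
From L : H = B': add FIRST(H) = { = }.
Union: FIRST(L) = { *, = }.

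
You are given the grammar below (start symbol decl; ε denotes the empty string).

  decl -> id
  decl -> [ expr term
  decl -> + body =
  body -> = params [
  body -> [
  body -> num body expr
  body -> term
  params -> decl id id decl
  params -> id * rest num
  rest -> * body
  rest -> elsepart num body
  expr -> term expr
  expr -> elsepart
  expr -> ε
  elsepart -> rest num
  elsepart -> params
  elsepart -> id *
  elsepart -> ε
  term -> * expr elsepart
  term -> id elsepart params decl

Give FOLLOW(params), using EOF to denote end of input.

In body -> = params [: add FIRST([) = { [ }.
In elsepart -> params: params is at the end, add FOLLOW(elsepart) = { EOF, *, +, =, [, id, num }.
In term -> id elsepart params decl: add FIRST(decl) = { +, [, id }.
Union: FOLLOW(params) = { EOF, *, +, =, [, id, num }.

{ EOF, *, +, =, [, id, num }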